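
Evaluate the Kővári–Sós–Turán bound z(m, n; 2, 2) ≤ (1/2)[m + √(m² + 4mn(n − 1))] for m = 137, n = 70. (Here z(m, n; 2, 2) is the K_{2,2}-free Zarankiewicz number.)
z(137, 70; 2, 2) ≤ (1/2)[137 + √(137² + 4·137·70·69)] = (1/2)[137 + √2665609] = 884.8346

Kővári–Sós–Turán: let r_1, ..., r_137 be the row sums and z = Σ r_i the total number of 1s. Each pair of columns can share at most one row with both entries 1 (else a 2×2 all-ones block appears), so Σ_i C(r_i, 2) ≤ C(70, 2) = 2415. By convexity Σ_i C(r_i, 2) ≥ 137·C(z/137, 2) = z(z − 137)/(2·137), giving z² − 137z − 137·70·69 ≤ 0 and hence z ≤ (1/2)[137 + √(18769 + 4·661710)] = (1/2)[137 + √2665609] ≈ (1/2)(137 + 1632.6693) = 884.8346.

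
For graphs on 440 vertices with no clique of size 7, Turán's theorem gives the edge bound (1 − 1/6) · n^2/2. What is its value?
Turán density bound = (5/6) · 440^2/2 = 242000/3 ≈ 80666.6667

Turán's theorem: ex(n, K_{r+1}) is achieved by the complete r-partite Turán graph T(n, r) with parts as balanced as possible, and is at most (1 − 1/r) · n^2/2. For r = 6, n = 440: the density bound is (5/6) · 193600/2 = 242000/3 ≈ 80666.6667. The integer-valued extremum is e(T(440, 6)) = 80666, which is strictly less than the density bound 242000/3 since 6 ∤ 440 (the parts of T(440, 6) cannot all be equal).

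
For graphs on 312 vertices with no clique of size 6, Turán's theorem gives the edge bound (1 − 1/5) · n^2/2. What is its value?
Turán density bound = (4/5) · 312^2/2 = 194688/5 ≈ 38937.6

Turán's theorem: ex(n, K_{r+1}) is achieved by the complete r-partite Turán graph T(n, r) with parts as balanced as possible, and is at most (1 − 1/r) · n^2/2. For r = 5, n = 312: the density bound is (4/5) · 97344/2 = 194688/5 ≈ 38937.6. The integer-valued extremum is e(T(312, 5)) = 38937, which is strictly less than the density bound 194688/5 since 5 ∤ 312 (the parts of T(312, 5) cannot all be equal).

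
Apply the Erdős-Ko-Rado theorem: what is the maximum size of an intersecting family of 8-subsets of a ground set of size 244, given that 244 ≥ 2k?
max |F| = C(243, 7) = 9097930008684

Erdős-Ko-Rado (1961): when n ≥ 2k, max |F| = C(n−1, k−1). The bound is attained by the star {A : i ∈ A} for any fixed i ∈ [n]. Here C(244−1, 8−1) = C(243, 7) = 9097930008684.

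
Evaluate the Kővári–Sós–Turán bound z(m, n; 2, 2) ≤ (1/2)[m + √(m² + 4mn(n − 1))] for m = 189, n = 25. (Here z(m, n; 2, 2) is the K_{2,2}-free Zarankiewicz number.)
z(189, 25; 2, 2) ≤ (1/2)[189 + √(189² + 4·189·25·24)] = (1/2)[189 + √489321] = 444.2574

Kővári–Sós–Turán: let r_1, ..., r_189 be the row sums and z = Σ r_i the total number of 1s. Each pair of columns can share at most one row with both entries 1 (else a 2×2 all-ones block appears), so Σ_i C(r_i, 2) ≤ C(25, 2) = 300. By convexity Σ_i C(r_i, 2) ≥ 189·C(z/189, 2) = z(z − 189)/(2·189), giving z² − 189z − 189·25·24 ≤ 0 and hence z ≤ (1/2)[189 + √(35721 + 4·113400)] = (1/2)[189 + √489321] ≈ (1/2)(189 + 699.5148) = 444.2574.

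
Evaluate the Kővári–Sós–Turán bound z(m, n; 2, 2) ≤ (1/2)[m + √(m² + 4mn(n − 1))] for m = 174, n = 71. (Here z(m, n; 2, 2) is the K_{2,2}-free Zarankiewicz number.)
z(174, 71; 2, 2) ≤ (1/2)[174 + √(174² + 4·174·71·70)] = (1/2)[174 + √3489396] = 1020.9963

Kővári–Sós–Turán: let r_1, ..., r_174 be the row sums and z = Σ r_i the total number of 1s. Each pair of columns can share at most one row with both entries 1 (else a 2×2 all-ones block appears), so Σ_i C(r_i, 2) ≤ C(71, 2) = 2485. By convexity Σ_i C(r_i, 2) ≥ 174·C(z/174, 2) = z(z − 174)/(2·174), giving z² − 174z − 174·71·70 ≤ 0 and hence z ≤ (1/2)[174 + √(30276 + 4·864780)] = (1/2)[174 + √3489396] ≈ (1/2)(174 + 1867.9925) = 1020.9963.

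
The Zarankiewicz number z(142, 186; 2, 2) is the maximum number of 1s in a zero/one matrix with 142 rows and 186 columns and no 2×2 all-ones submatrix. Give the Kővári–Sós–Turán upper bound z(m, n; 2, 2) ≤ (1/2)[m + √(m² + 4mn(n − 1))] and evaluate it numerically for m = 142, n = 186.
z(142, 186; 2, 2) ≤ (1/2)[142 + √(142² + 4·142·186·185)] = (1/2)[142 + √19565044] = 2282.6195

Kővári–Sós–Turán: let r_1, ..., r_142 be the row sums and z = Σ r_i the total number of 1s. Each pair of columns can share at most one row with both entries 1 (else a 2×2 all-ones block appears), so Σ_i C(r_i, 2) ≤ C(186, 2) = 17205. By convexity Σ_i C(r_i, 2) ≥ 142·C(z/142, 2) = z(z − 142)/(2·142), giving z² − 142z − 142·186·185 ≤ 0 and hence z ≤ (1/2)[142 + √(20164 + 4·4886220)] = (1/2)[142 + √19565044] ≈ (1/2)(142 + 4423.2391) = 2282.6195.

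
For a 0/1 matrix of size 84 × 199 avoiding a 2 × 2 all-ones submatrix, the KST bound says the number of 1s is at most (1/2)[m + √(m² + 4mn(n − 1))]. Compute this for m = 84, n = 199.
z(84, 199; 2, 2) ≤ (1/2)[84 + √(84² + 4·84·199·198)] = (1/2)[84 + √13246128] = 1861.7615

Kővári–Sós–Turán: let r_1, ..., r_84 be the row sums and z = Σ r_i the total number of 1s. Each pair of columns can share at most one row with both entries 1 (else a 2×2 all-ones block appears), so Σ_i C(r_i, 2) ≤ C(199, 2) = 19701. By convexity Σ_i C(r_i, 2) ≥ 84·C(z/84, 2) = z(z − 84)/(2·84), giving z² − 84z − 84·199·198 ≤ 0 and hence z ≤ (1/2)[84 + √(7056 + 4·3309768)] = (1/2)[84 + √13246128] ≈ (1/2)(84 + 3639.523) = 1861.7615.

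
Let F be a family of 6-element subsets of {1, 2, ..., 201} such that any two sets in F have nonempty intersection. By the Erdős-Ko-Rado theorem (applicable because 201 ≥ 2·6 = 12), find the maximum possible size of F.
max |F| = C(200, 5) = 2535650040

Erdős-Ko-Rado (1961): when n ≥ 2k, max |F| = C(n−1, k−1). The bound is attained by the star {A : i ∈ A} for any fixed i ∈ [n]. Here C(201−1, 6−1) = C(200, 5) = 2535650040.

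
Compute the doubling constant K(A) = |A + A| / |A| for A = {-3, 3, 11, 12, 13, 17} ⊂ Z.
K = |A + A| / |A| = 19/6

Enumerate A + A = {a + b : a, b ∈ A}. With |A| = 6, there are |A|^2 = 36 ordered sum pairs; collecting distinct values, A + A = {-6, 0, 6, 8, 9, 10, 14, 15, 16, 20, 22, 23, 24, 25, 26, 28, 29, 30, 34}, so |A + A| = 19. Thus K = 19/6. For comparison, the minimum possible |A + A| over all 6-element sets is 2·6 − 1 = 11 (so min K = 11/6), attained only by arithmetic progressions.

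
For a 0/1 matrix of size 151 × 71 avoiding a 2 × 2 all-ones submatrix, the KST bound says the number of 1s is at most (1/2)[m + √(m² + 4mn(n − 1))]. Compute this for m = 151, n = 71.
z(151, 71; 2, 2) ≤ (1/2)[151 + √(151² + 4·151·71·70)] = (1/2)[151 + √3024681] = 945.0805

Kővári–Sós–Turán: let r_1, ..., r_151 be the row sums and z = Σ r_i the total number of 1s. Each pair of columns can share at most one row with both entries 1 (else a 2×2 all-ones block appears), so Σ_i C(r_i, 2) ≤ C(71, 2) = 2485. By convexity Σ_i C(r_i, 2) ≥ 151·C(z/151, 2) = z(z − 151)/(2·151), giving z² − 151z − 151·71·70 ≤ 0 and hence z ≤ (1/2)[151 + √(22801 + 4·750470)] = (1/2)[151 + √3024681] ≈ (1/2)(151 + 1739.161) = 945.0805.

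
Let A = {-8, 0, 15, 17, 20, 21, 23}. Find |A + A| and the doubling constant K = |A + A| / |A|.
K = |A + A| / |A| = 25/7

Enumerate A + A = {a + b : a, b ∈ A}. With |A| = 7, there are |A|^2 = 49 ordered sum pairs; collecting distinct values, A + A = {-16, -8, 0, 7, 9, 12, 13, 15, 17, 20, 21, 23, 30, 32, 34, 35, 36, 37, 38, 40, 41, 42, 43, 44, 46}, so |A + A| = 25. Thus K = 25/7. For comparison, the minimum possible |A + A| over all 7-element sets is 2·7 − 1 = 13 (so min K = 13/7), attained only by arithmetic progressions.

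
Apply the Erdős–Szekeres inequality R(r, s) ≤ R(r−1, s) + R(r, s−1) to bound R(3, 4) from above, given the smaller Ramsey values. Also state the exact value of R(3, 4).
R(3, 4) ≤ R(2, 4) + R(3, 3) = 4 + 6 = 10; exact value R(3, 4) = 9.

The Erdős–Szekeres recurrence R(r, s) ≤ R(r−1, s) + R(r, s−1) applied to (r, s) = (3, 4) gives
  R(3, 4) ≤ R(2, 4) + R(3, 3) = 4 + 6 = 10.
(Recall R(2, k) = k and R is symmetric.) The recurrence is not tight here (it gives 10, but the exact value is R(3, 4) = 9); the tight upper bound requires a sharper argument than the simple recurrence, combined with a lower-bound construction on K_{8}.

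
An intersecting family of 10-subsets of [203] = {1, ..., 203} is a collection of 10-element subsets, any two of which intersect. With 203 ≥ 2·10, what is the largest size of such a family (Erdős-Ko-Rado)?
max |F| = C(202, 9) = 1287927140349850

Erdős-Ko-Rado (1961): when n ≥ 2k, max |F| = C(n−1, k−1). The bound is attained by the star {A : i ∈ A} for any fixed i ∈ [n]. Here C(203−1, 10−1) = C(202, 9) = 1287927140349850.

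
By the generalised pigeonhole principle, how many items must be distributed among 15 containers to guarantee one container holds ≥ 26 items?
n = (26 − 1)·15 + 1 = 376

By the generalised pigeonhole principle, to guarantee some box contains ≥ r objects we need more than (r − 1) · k objects total. Threshold: n = (r − 1) · k + 1. With r = 26 and k = 15: n = 25 · 15 + 1 = 375 + 1 = 376. For n = 375 = 25 · 15, we can put exactly 25 objects in every box, avoiding 26 in any single one — so 376 is tight.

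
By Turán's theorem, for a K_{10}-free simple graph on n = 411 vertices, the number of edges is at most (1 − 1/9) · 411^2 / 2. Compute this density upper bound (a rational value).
Turán density bound = (8/9) · 411^2/2 = 75076

Turán's theorem: ex(n, K_{r+1}) is achieved by the complete r-partite Turán graph T(n, r) with parts as balanced as possible, and is at most (1 − 1/r) · n^2/2. For r = 9, n = 411: the density bound is (8/9) · 168921/2 = 75076. The integer-valued extremum is e(T(411, 9)) = 75075, which is strictly less than the density bound 75076 since 9 ∤ 411 (the parts of T(411, 9) cannot all be equal).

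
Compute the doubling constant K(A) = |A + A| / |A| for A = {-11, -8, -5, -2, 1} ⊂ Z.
K = |A + A| / |A| = 9/5

Enumerate A + A = {a + b : a, b ∈ A}. With |A| = 5, there are |A|^2 = 25 ordered sum pairs; collecting distinct values, A + A = {-22, -19, -16, -13, -10, -7, -4, -1, 2}, so |A + A| = 9. Thus K = 9/5. Here |A + A| = 2|A| − 1 = 9, the minimum possible — so K = 9/5 is minimal, which holds iff A is an arithmetic progression.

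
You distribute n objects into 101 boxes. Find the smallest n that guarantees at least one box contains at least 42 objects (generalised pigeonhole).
n = (42 − 1)·101 + 1 = 4142

By the generalised pigeonhole principle, to guarantee some box contains ≥ r objects we need more than (r − 1) · k objects total. Threshold: n = (r − 1) · k + 1. With r = 42 and k = 101: n = 41 · 101 + 1 = 4141 + 1 = 4142. For n = 4141 = 41 · 101, we can put exactly 41 objects in every box, avoiding 42 in any single one — so 4142 is tight.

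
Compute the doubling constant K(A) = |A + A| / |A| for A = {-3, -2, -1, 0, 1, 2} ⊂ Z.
K = |A + A| / |A| = 11/6

Enumerate A + A = {a + b : a, b ∈ A}. With |A| = 6, there are |A|^2 = 36 ordered sum pairs; collecting distinct values, A + A = {-6, -5, -4, -3, -2, -1, 0, 1, 2, 3, 4}, so |A + A| = 11. Thus K = 11/6. Here |A + A| = 2|A| − 1 = 11, the minimum possible — so K = 11/6 is minimal, which holds iff A is an arithmetic progression.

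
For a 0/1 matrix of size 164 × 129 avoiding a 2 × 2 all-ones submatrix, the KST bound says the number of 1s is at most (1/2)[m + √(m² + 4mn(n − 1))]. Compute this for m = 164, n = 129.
z(164, 129; 2, 2) ≤ (1/2)[164 + √(164² + 4·164·129·128)] = (1/2)[164 + √10858768] = 1729.6322

Kővári–Sós–Turán: let r_1, ..., r_164 be the row sums and z = Σ r_i the total number of 1s. Each pair of columns can share at most one row with both entries 1 (else a 2×2 all-ones block appears), so Σ_i C(r_i, 2) ≤ C(129, 2) = 8256. By convexity Σ_i C(r_i, 2) ≥ 164·C(z/164, 2) = z(z − 164)/(2·164), giving z² − 164z − 164·129·128 ≤ 0 and hence z ≤ (1/2)[164 + √(26896 + 4·2707968)] = (1/2)[164 + √10858768] ≈ (1/2)(164 + 3295.2645) = 1729.6322.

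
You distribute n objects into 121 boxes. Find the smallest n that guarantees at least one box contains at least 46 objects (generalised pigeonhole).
n = (46 − 1)·121 + 1 = 5446

By the generalised pigeonhole principle, to guarantee some box contains ≥ r objects we need more than (r − 1) · k objects total. Threshold: n = (r − 1) · k + 1. With r = 46 and k = 121: n = 45 · 121 + 1 = 5445 + 1 = 5446. For n = 5445 = 45 · 121, we can put exactly 45 objects in every box, avoiding 46 in any single one — so 5446 is tight.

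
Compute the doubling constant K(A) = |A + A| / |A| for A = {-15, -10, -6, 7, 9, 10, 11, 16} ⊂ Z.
K = |A + A| / |A| = 32/8 = 4

Enumerate A + A = {a + b : a, b ∈ A}. With |A| = 8, there are |A|^2 = 64 ordered sum pairs; collecting distinct values, A + A = {-30, -25, -21, -20, -16, -12, -8, -6, -5, -4, -3, -1, 0, 1, 3, 4, 5, 6, 10, 14, 16, 17, 18, 19, 20, 21, 22, 23, 25, 26, 27, 32}, so |A + A| = 32. Thus K = 32/8 = 4. For comparison, the minimum possible |A + A| over all 8-element sets is 2·8 − 1 = 15 (so min K = 15/8), attained only by arithmetic progressions.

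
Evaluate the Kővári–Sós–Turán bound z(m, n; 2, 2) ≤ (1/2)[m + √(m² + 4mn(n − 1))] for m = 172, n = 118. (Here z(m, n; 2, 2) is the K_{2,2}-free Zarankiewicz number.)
z(172, 118; 2, 2) ≤ (1/2)[172 + √(172² + 4·172·118·117)] = (1/2)[172 + √9528112] = 1629.382

Kővári–Sós–Turán: let r_1, ..., r_172 be the row sums and z = Σ r_i the total number of 1s. Each pair of columns can share at most one row with both entries 1 (else a 2×2 all-ones block appears), so Σ_i C(r_i, 2) ≤ C(118, 2) = 6903. By convexity Σ_i C(r_i, 2) ≥ 172·C(z/172, 2) = z(z − 172)/(2·172), giving z² − 172z − 172·118·117 ≤ 0 and hence z ≤ (1/2)[172 + √(29584 + 4·2374632)] = (1/2)[172 + √9528112] ≈ (1/2)(172 + 3086.764) = 1629.382.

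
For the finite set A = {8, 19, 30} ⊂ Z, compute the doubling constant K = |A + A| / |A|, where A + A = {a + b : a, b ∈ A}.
K = |A + A| / |A| = 5/3

Enumerate A + A = {a + b : a, b ∈ A}. With |A| = 3, there are |A|^2 = 9 ordered sum pairs; collecting distinct values, A + A = {16, 27, 38, 49, 60}, so |A + A| = 5. Thus K = 5/3. Here |A + A| = 2|A| − 1 = 5, the minimum possible — so K = 5/3 is minimal, which holds iff A is an arithmetic progression.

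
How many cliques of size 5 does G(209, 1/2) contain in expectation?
E[# K_5] = C(209, 5) · (1/2)^C(5, 2) = 3166793916 / 2^10 = 791698479/256 ≈ 3092572.183594

For each 5-subset S of vertices (there are C(209, 5) = 3166793916 such S), let X_S = 1 if S induces a K_5 (all C(5, 2) = 10 edges present). Then P(X_S = 1) = (1/2)^10 = 1/1024. By linearity of expectation, E[# K_5] = C(209, 5) · (1/2)^10 = 3166793916 / 1024 = 791698479/256 ≈ 3092572.183594.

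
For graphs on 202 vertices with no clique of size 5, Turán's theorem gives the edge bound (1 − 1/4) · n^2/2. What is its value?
Turán density bound = (3/4) · 202^2/2 = 30603/2 ≈ 15301.5

Turán's theorem: ex(n, K_{r+1}) is achieved by the complete r-partite Turán graph T(n, r) with parts as balanced as possible, and is at most (1 − 1/r) · n^2/2. For r = 4, n = 202: the density bound is (3/4) · 40804/2 = 30603/2 ≈ 15301.5. The integer-valued extremum is e(T(202, 4)) = 15301, which is strictly less than the density bound 30603/2 since 4 ∤ 202 (the parts of T(202, 4) cannot all be equal).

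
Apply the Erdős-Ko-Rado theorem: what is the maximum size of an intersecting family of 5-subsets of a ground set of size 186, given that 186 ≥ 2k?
max |F| = C(185, 4) = 47239010

Erdős-Ko-Rado (1961): when n ≥ 2k, max |F| = C(n−1, k−1). The bound is attained by the star {A : i ∈ A} for any fixed i ∈ [n]. Here C(186−1, 5−1) = C(185, 4) = 47239010.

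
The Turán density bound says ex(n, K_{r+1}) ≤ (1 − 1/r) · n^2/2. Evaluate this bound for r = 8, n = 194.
Turán density bound = (7/8) · 194^2/2 = 65863/4 ≈ 16465.75

Turán's theorem: ex(n, K_{r+1}) is achieved by the complete r-partite Turán graph T(n, r) with parts as balanced as possible, and is at most (1 − 1/r) · n^2/2. For r = 8, n = 194: the density bound is (7/8) · 37636/2 = 65863/4 ≈ 16465.75. The integer-valued extremum is e(T(194, 8)) = 16465, which is strictly less than the density bound 65863/4 since 8 ∤ 194 (the parts of T(194, 8) cannot all be equal).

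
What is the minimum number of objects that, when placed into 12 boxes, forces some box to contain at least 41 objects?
n = (41 − 1)·12 + 1 = 481

By the generalised pigeonhole principle, to guarantee some box contains ≥ r objects we need more than (r − 1) · k objects total. Threshold: n = (r − 1) · k + 1. With r = 41 and k = 12: n = 40 · 12 + 1 = 480 + 1 = 481. For n = 480 = 40 · 12, we can put exactly 40 objects in every box, avoiding 41 in any single one — so 481 is tight.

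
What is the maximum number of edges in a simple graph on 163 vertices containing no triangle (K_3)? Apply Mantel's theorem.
ex(163, K_3) = ⌊163^2/4⌋ = 6642

Mantel (1907): a triangle-free graph on n vertices has at most ⌊n^2/4⌋ edges, with equality for the complete bipartite graph K_{⌊n/2⌋, ⌈n/2⌉}. For n = 163: ⌊163^2/4⌋ = ⌊26569/4⌋ = 6642. The extremal graph is K_{81, 82}, which has 81·82 = 6642 edges.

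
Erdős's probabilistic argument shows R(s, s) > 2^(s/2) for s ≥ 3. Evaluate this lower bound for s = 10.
2^(10/2) = 32; so R(10, 10) > 32

Colour each edge of K_n uniformly at random with red/blue. The expected number of monochromatic K_10 is C(n, 10) · 2 · 2^(−C(10,2)). If C(n, 10) · 2^(1 − C(10,2)) < 1, then with positive probability no monochromatic K_10 exists, so R(10, 10) > n. The standard estimate C(n, 10) ≤ n^10/10! shows this inequality holds whenever n ≤ 2^(10/2) (since 10! · 2^(C(10,2) − 1) > 2^(10^2/2) ≥ n^10). Hence R(10, 10) > 2^(10/2) = 32.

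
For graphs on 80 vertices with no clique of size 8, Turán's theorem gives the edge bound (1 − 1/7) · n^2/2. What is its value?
Turán density bound = (6/7) · 80^2/2 = 19200/7 ≈ 2742.8571

Turán's theorem: ex(n, K_{r+1}) is achieved by the complete r-partite Turán graph T(n, r) with parts as balanced as possible, and is at most (1 − 1/r) · n^2/2. For r = 7, n = 80: the density bound is (6/7) · 6400/2 = 19200/7 ≈ 2742.8571. The integer-valued extremum is e(T(80, 7)) = 2742, which is strictly less than the density bound 19200/7 since 7 ∤ 80 (the parts of T(80, 7) cannot all be equal).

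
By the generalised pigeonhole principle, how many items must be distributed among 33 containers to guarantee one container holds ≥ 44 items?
n = (44 − 1)·33 + 1 = 1420

By the generalised pigeonhole principle, to guarantee some box contains ≥ r objects we need more than (r − 1) · k objects total. Threshold: n = (r − 1) · k + 1. With r = 44 and k = 33: n = 43 · 33 + 1 = 1419 + 1 = 1420. For n = 1419 = 43 · 33, we can put exactly 43 objects in every box, avoiding 44 in any single one — so 1420 is tight.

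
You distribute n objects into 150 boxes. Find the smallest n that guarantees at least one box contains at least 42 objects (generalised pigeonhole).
n = (42 − 1)·150 + 1 = 6151

By the generalised pigeonhole principle, to guarantee some box contains ≥ r objects we need more than (r − 1) · k objects total. Threshold: n = (r − 1) · k + 1. With r = 42 and k = 150: n = 41 · 150 + 1 = 6150 + 1 = 6151. For n = 6150 = 41 · 150, we can put exactly 41 objects in every box, avoiding 42 in any single one — so 6151 is tight.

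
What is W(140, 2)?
W(140, 2) = 140 + 1 = 141

A 2-term AP is any pair of integers, so a monochromatic 2-AP exists iff some colour is used at least twice. With 140 colours, the colouring i ↦ i on {1, ..., 140} uses each colour once, avoiding any monochromatic pair, so W(140, 2) > 140. For {1, ..., 141}, pigeonhole forces two integers of the same colour, which form a monochromatic 2-AP. Hence W(140, 2) = 141.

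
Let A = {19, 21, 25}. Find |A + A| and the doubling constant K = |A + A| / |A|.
K = |A + A| / |A| = 6/3 = 2

Enumerate A + A = {a + b : a, b ∈ A}. With |A| = 3, there are |A|^2 = 9 ordered sum pairs; collecting distinct values, A + A = {38, 40, 42, 44, 46, 50}, so |A + A| = 6. Thus K = 6/3 = 2. For comparison, the minimum possible |A + A| over all 3-element sets is 2·3 − 1 = 5 (so min K = 5/3), attained only by arithmetic progressions.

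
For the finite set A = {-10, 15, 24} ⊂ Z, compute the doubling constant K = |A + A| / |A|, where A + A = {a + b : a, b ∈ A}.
K = |A + A| / |A| = 6/3 = 2

Enumerate A + A = {a + b : a, b ∈ A}. With |A| = 3, there are |A|^2 = 9 ordered sum pairs; collecting distinct values, A + A = {-20, 5, 14, 30, 39, 48}, so |A + A| = 6. Thus K = 6/3 = 2. For comparison, the minimum possible |A + A| over all 3-element sets is 2·3 − 1 = 5 (so min K = 5/3), attained only by arithmetic progressions.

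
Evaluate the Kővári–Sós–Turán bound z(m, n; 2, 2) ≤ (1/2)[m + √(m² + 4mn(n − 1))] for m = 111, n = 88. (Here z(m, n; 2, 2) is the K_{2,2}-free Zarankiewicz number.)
z(111, 88; 2, 2) ≤ (1/2)[111 + √(111² + 4·111·88·87)] = (1/2)[111 + √3411585] = 979.0238

Kővári–Sós–Turán: let r_1, ..., r_111 be the row sums and z = Σ r_i the total number of 1s. Each pair of columns can share at most one row with both entries 1 (else a 2×2 all-ones block appears), so Σ_i C(r_i, 2) ≤ C(88, 2) = 3828. By convexity Σ_i C(r_i, 2) ≥ 111·C(z/111, 2) = z(z − 111)/(2·111), giving z² − 111z − 111·88·87 ≤ 0 and hence z ≤ (1/2)[111 + √(12321 + 4·849816)] = (1/2)[111 + √3411585] ≈ (1/2)(111 + 1847.0476) = 979.0238.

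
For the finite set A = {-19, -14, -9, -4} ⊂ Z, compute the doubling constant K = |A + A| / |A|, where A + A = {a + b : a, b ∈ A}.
K = |A + A| / |A| = 7/4

Enumerate A + A = {a + b : a, b ∈ A}. With |A| = 4, there are |A|^2 = 16 ordered sum pairs; collecting distinct values, A + A = {-38, -33, -28, -23, -18, -13, -8}, so |A + A| = 7. Thus K = 7/4. Here |A + A| = 2|A| − 1 = 7, the minimum possible — so K = 7/4 is minimal, which holds iff A is an arithmetic progression.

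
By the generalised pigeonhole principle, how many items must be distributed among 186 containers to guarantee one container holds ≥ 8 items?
n = (8 − 1)·186 + 1 = 1303

By the generalised pigeonhole principle, to guarantee some box contains ≥ r objects we need more than (r − 1) · k objects total. Threshold: n = (r − 1) · k + 1. With r = 8 and k = 186: n = 7 · 186 + 1 = 1302 + 1 = 1303. For n = 1302 = 7 · 186, we can put exactly 7 objects in every box, avoiding 8 in any single one — so 1303 is tight.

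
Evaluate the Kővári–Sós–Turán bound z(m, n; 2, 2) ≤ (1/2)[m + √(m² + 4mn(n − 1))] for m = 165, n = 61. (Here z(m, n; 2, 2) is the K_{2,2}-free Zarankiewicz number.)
z(165, 61; 2, 2) ≤ (1/2)[165 + √(165² + 4·165·61·60)] = (1/2)[165 + √2442825] = 863.977

Kővári–Sós–Turán: let r_1, ..., r_165 be the row sums and z = Σ r_i the total number of 1s. Each pair of columns can share at most one row with both entries 1 (else a 2×2 all-ones block appears), so Σ_i C(r_i, 2) ≤ C(61, 2) = 1830. By convexity Σ_i C(r_i, 2) ≥ 165·C(z/165, 2) = z(z − 165)/(2·165), giving z² − 165z − 165·61·60 ≤ 0 and hence z ≤ (1/2)[165 + √(27225 + 4·603900)] = (1/2)[165 + √2442825] ≈ (1/2)(165 + 1562.9539) = 863.977.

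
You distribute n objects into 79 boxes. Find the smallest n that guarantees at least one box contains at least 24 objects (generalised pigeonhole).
n = (24 − 1)·79 + 1 = 1818

By the generalised pigeonhole principle, to guarantee some box contains ≥ r objects we need more than (r − 1) · k objects total. Threshold: n = (r − 1) · k + 1. With r = 24 and k = 79: n = 23 · 79 + 1 = 1817 + 1 = 1818. For n = 1817 = 23 · 79, we can put exactly 23 objects in every box, avoiding 24 in any single one — so 1818 is tight.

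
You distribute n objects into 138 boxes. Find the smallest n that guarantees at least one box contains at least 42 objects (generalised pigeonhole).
n = (42 − 1)·138 + 1 = 5659

By the generalised pigeonhole principle, to guarantee some box contains ≥ r objects we need more than (r − 1) · k objects total. Threshold: n = (r − 1) · k + 1. With r = 42 and k = 138: n = 41 · 138 + 1 = 5658 + 1 = 5659. For n = 5658 = 41 · 138, we can put exactly 41 objects in every box, avoiding 42 in any single one — so 5659 is tight.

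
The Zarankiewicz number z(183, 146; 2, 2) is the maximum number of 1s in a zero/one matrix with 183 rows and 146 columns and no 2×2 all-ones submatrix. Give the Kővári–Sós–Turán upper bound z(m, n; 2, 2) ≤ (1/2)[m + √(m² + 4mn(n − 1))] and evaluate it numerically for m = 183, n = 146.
z(183, 146; 2, 2) ≤ (1/2)[183 + √(183² + 4·183·146·145)] = (1/2)[183 + √15529929] = 2061.9015

Kővári–Sós–Turán: let r_1, ..., r_183 be the row sums and z = Σ r_i the total number of 1s. Each pair of columns can share at most one row with both entries 1 (else a 2×2 all-ones block appears), so Σ_i C(r_i, 2) ≤ C(146, 2) = 10585. By convexity Σ_i C(r_i, 2) ≥ 183·C(z/183, 2) = z(z − 183)/(2·183), giving z² − 183z − 183·146·145 ≤ 0 and hence z ≤ (1/2)[183 + √(33489 + 4·3874110)] = (1/2)[183 + √15529929] ≈ (1/2)(183 + 3940.8031) = 2061.9015.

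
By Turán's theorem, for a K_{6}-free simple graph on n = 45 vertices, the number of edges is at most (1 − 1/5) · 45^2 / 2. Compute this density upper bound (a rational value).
Turán density bound = (4/5) · 45^2/2 = 810

Turán's theorem: ex(n, K_{r+1}) is achieved by the complete r-partite Turán graph T(n, r) with parts as balanced as possible, and is at most (1 − 1/r) · n^2/2. For r = 5, n = 45: the density bound is (4/5) · 2025/2 = 810. Since 5 ∣ 45, the Turán graph T(45, 5) has parts of equal size 9, and its edge count e(T(45, 5)) = 810 attains the density bound exactly.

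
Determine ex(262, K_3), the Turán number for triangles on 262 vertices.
ex(262, K_3) = ⌊262^2/4⌋ = 17161

Mantel (1907): a triangle-free graph on n vertices has at most ⌊n^2/4⌋ edges, with equality for the complete bipartite graph K_{⌊n/2⌋, ⌈n/2⌉}. For n = 262: ⌊262^2/4⌋ = ⌊68644/4⌋ = 17161. The extremal graph is K_{131, 131}, which has 131·131 = 17161 edges.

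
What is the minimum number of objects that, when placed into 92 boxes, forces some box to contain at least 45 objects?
n = (45 − 1)·92 + 1 = 4049

By the generalised pigeonhole principle, to guarantee some box contains ≥ r objects we need more than (r − 1) · k objects total. Threshold: n = (r − 1) · k + 1. With r = 45 and k = 92: n = 44 · 92 + 1 = 4048 + 1 = 4049. For n = 4048 = 44 · 92, we can put exactly 44 objects in every box, avoiding 45 in any single one — so 4049 is tight.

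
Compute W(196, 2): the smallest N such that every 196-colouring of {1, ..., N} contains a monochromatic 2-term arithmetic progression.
W(196, 2) = 196 + 1 = 197

A 2-term AP is any pair of integers, so a monochromatic 2-AP exists iff some colour is used at least twice. With 196 colours, the colouring i ↦ i on {1, ..., 196} uses each colour once, avoiding any monochromatic pair, so W(196, 2) > 196. For {1, ..., 197}, pigeonhole forces two integers of the same colour, which form a monochromatic 2-AP. Hence W(196, 2) = 197.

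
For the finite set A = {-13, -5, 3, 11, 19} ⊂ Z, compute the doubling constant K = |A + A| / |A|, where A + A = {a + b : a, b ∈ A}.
K = |A + A| / |A| = 9/5

Enumerate A + A = {a + b : a, b ∈ A}. With |A| = 5, there are |A|^2 = 25 ordered sum pairs; collecting distinct values, A + A = {-26, -18, -10, -2, 6, 14, 22, 30, 38}, so |A + A| = 9. Thus K = 9/5. Here |A + A| = 2|A| − 1 = 9, the minimum possible — so K = 9/5 is minimal, which holds iff A is an arithmetic progression.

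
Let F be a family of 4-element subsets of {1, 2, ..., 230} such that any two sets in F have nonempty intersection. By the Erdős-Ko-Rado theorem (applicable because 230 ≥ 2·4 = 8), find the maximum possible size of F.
max |F| = C(229, 3) = 1975354

The Erdős-Ko-Rado theorem states: for n ≥ 2k, an intersecting family of k-subsets of an n-element set has size at most C(n − 1, k − 1), with equality for 'star' families {A ⊆ [n] : |A| = k, i ∈ A} (fix an element i). For n = 230, k = 4: C(229, 3) = 1975354.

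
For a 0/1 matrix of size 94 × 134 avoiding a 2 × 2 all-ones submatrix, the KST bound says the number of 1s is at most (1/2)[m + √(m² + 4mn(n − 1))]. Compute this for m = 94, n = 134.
z(94, 134; 2, 2) ≤ (1/2)[94 + √(94² + 4·94·134·133)] = (1/2)[94 + √6709908] = 1342.1745

Kővári–Sós–Turán: let r_1, ..., r_94 be the row sums and z = Σ r_i the total number of 1s. Each pair of columns can share at most one row with both entries 1 (else a 2×2 all-ones block appears), so Σ_i C(r_i, 2) ≤ C(134, 2) = 8911. By convexity Σ_i C(r_i, 2) ≥ 94·C(z/94, 2) = z(z − 94)/(2·94), giving z² − 94z − 94·134·133 ≤ 0 and hence z ≤ (1/2)[94 + √(8836 + 4·1675268)] = (1/2)[94 + √6709908] ≈ (1/2)(94 + 2590.349) = 1342.1745.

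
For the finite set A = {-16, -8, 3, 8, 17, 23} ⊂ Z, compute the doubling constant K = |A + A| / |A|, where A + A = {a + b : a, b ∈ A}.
K = |A + A| / |A| = 21/6 = 7/2

Enumerate A + A = {a + b : a, b ∈ A}. With |A| = 6, there are |A|^2 = 36 ordered sum pairs; collecting distinct values, A + A = {-32, -24, -16, -13, -8, -5, 0, 1, 6, 7, 9, 11, 15, 16, 20, 25, 26, 31, 34, 40, 46}, so |A + A| = 21. Thus K = 21/6 = 7/2. For comparison, the minimum possible |A + A| over all 6-element sets is 2·6 − 1 = 11 (so min K = 11/6), attained only by arithmetic progressions.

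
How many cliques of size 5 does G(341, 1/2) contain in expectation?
E[# K_5] = C(341, 5) · (1/2)^C(5, 2) = 37307689133 / 2^10 ≈ 36433290.168945

For each 5-subset S of vertices (there are C(341, 5) = 37307689133 such S), let X_S = 1 if S induces a K_5 (all C(5, 2) = 10 edges present). Then P(X_S = 1) = (1/2)^10 = 1/1024. By linearity of expectation, E[# K_5] = C(341, 5) · (1/2)^10 = 37307689133 / 1024 ≈ 36433290.168945.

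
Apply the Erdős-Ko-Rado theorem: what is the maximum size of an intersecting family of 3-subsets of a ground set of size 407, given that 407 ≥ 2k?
max |F| = C(406, 2) = 82215

Erdős-Ko-Rado (1961): when n ≥ 2k, max |F| = C(n−1, k−1). The bound is attained by the star {A : i ∈ A} for any fixed i ∈ [n]. Here C(407−1, 3−1) = C(406, 2) = 82215.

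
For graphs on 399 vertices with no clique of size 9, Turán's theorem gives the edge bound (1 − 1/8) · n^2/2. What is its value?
Turán density bound = (7/8) · 399^2/2 = 1114407/16 ≈ 69650.4375

Turán's theorem: ex(n, K_{r+1}) is achieved by the complete r-partite Turán graph T(n, r) with parts as balanced as possible, and is at most (1 − 1/r) · n^2/2. For r = 8, n = 399: the density bound is (7/8) · 159201/2 = 1114407/16 ≈ 69650.4375. The integer-valued extremum is e(T(399, 8)) = 69650, which is strictly less than the density bound 1114407/16 since 8 ∤ 399 (the parts of T(399, 8) cannot all be equal).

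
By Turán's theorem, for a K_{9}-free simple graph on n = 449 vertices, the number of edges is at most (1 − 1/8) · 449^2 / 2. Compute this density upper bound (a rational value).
Turán density bound = (7/8) · 449^2/2 = 1411207/16 ≈ 88200.4375

Turán's theorem: ex(n, K_{r+1}) is achieved by the complete r-partite Turán graph T(n, r) with parts as balanced as possible, and is at most (1 − 1/r) · n^2/2. For r = 8, n = 449: the density bound is (7/8) · 201601/2 = 1411207/16 ≈ 88200.4375. The integer-valued extremum is e(T(449, 8)) = 88200, which is strictly less than the density bound 1411207/16 since 8 ∤ 449 (the parts of T(449, 8) cannot all be equal).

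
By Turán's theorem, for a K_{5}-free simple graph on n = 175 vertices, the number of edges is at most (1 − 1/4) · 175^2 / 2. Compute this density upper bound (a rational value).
Turán density bound = (3/4) · 175^2/2 = 91875/8 ≈ 11484.375

Turán's theorem: ex(n, K_{r+1}) is achieved by the complete r-partite Turán graph T(n, r) with parts as balanced as possible, and is at most (1 − 1/r) · n^2/2. For r = 4, n = 175: the density bound is (3/4) · 30625/2 = 91875/8 ≈ 11484.375. The integer-valued extremum is e(T(175, 4)) = 11484, which is strictly less than the density bound 91875/8 since 4 ∤ 175 (the parts of T(175, 4) cannot all be equal).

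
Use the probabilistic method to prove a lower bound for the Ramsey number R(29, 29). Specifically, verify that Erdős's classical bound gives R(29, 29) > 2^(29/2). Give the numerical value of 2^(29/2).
2^(29/2) = 23170.475; so R(29, 29) > 23170.475

Colour each edge of K_n uniformly at random with red/blue. The expected number of monochromatic K_29 is C(n, 29) · 2 · 2^(−C(29,2)). If C(n, 29) · 2^(1 − C(29,2)) < 1, then with positive probability no monochromatic K_29 exists, so R(29, 29) > n. The standard estimate C(n, 29) ≤ n^29/29! shows this inequality holds whenever n ≤ 2^(29/2) (since 29! · 2^(C(29,2) − 1) > 2^(29^2/2) ≥ n^29). Hence R(29, 29) > 2^(29/2) = 23170.475.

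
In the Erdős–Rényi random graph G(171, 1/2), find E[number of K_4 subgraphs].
E[# K_4] = C(171, 4) · (1/2)^C(4, 2) = 34389810 / 2^6 = 17194905/32 = 537340.78125

For each 4-subset S of vertices (there are C(171, 4) = 34389810 such S), let X_S = 1 if S induces a K_4 (all C(4, 2) = 6 edges present). Then P(X_S = 1) = (1/2)^6 = 1/64. By linearity of expectation, E[# K_4] = C(171, 4) · (1/2)^6 = 34389810 / 64 = 17194905/32 = 537340.78125.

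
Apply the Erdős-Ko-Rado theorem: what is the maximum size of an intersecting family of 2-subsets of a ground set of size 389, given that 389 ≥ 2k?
max |F| = C(388, 1) = 388

Erdős-Ko-Rado (1961): when n ≥ 2k, max |F| = C(n−1, k−1). The bound is attained by the star {A : i ∈ A} for any fixed i ∈ [n]. Here C(389−1, 2−1) = C(388, 1) = 388.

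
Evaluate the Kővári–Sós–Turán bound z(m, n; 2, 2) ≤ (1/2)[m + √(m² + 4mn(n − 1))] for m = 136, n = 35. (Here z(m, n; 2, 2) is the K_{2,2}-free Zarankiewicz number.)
z(136, 35; 2, 2) ≤ (1/2)[136 + √(136² + 4·136·35·34)] = (1/2)[136 + √665856] = 476

Kővári–Sós–Turán: let r_1, ..., r_136 be the row sums and z = Σ r_i the total number of 1s. Each pair of columns can share at most one row with both entries 1 (else a 2×2 all-ones block appears), so Σ_i C(r_i, 2) ≤ C(35, 2) = 595. By convexity Σ_i C(r_i, 2) ≥ 136·C(z/136, 2) = z(z − 136)/(2·136), giving z² − 136z − 136·35·34 ≤ 0 and hence z ≤ (1/2)[136 + √(18496 + 4·161840)] = (1/2)[136 + √665856] ≈ (1/2)(136 + 816) = 476.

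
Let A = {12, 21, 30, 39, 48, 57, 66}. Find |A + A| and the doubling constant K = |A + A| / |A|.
K = |A + A| / |A| = 13/7

Enumerate A + A = {a + b : a, b ∈ A}. With |A| = 7, there are |A|^2 = 49 ordered sum pairs; collecting distinct values, A + A = {24, 33, 42, 51, 60, 69, 78, 87, 96, 105, 114, 123, 132}, so |A + A| = 13. Thus K = 13/7. Here |A + A| = 2|A| − 1 = 13, the minimum possible — so K = 13/7 is minimal, which holds iff A is an arithmetic progression.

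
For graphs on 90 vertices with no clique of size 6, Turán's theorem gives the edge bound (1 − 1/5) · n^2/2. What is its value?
Turán density bound = (4/5) · 90^2/2 = 3240

Turán's theorem: ex(n, K_{r+1}) is achieved by the complete r-partite Turán graph T(n, r) with parts as balanced as possible, and is at most (1 − 1/r) · n^2/2. For r = 5, n = 90: the density bound is (4/5) · 8100/2 = 3240. Since 5 ∣ 90, the Turán graph T(90, 5) has parts of equal size 18, and its edge count e(T(90, 5)) = 3240 attains the density bound exactly.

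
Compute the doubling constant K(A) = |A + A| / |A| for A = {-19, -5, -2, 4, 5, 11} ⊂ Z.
K = |A + A| / |A| = 20/6 = 10/3

Enumerate A + A = {a + b : a, b ∈ A}. With |A| = 6, there are |A|^2 = 36 ordered sum pairs; collecting distinct values, A + A = {-38, -24, -21, -15, -14, -10, -8, -7, -4, -1, 0, 2, 3, 6, 8, 9, 10, 15, 16, 22}, so |A + A| = 20. Thus K = 20/6 = 10/3. For comparison, the minimum possible |A + A| over all 6-element sets is 2·6 − 1 = 11 (so min K = 11/6), attained only by arithmetic progressions.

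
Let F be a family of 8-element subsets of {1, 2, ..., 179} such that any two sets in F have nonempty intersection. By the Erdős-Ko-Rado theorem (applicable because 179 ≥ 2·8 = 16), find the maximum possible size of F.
max |F| = C(178, 7) = 996867063280

The Erdős-Ko-Rado theorem states: for n ≥ 2k, an intersecting family of k-subsets of an n-element set has size at most C(n − 1, k − 1), with equality for 'star' families {A ⊆ [n] : |A| = k, i ∈ A} (fix an element i). For n = 179, k = 8: C(178, 7) = 996867063280.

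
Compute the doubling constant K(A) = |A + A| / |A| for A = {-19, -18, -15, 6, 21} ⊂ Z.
K = |A + A| / |A| = 15/5 = 3

Enumerate A + A = {a + b : a, b ∈ A}. With |A| = 5, there are |A|^2 = 25 ordered sum pairs; collecting distinct values, A + A = {-38, -37, -36, -34, -33, -30, -13, -12, -9, 2, 3, 6, 12, 27, 42}, so |A + A| = 15. Thus K = 15/5 = 3. For comparison, the minimum possible |A + A| over all 5-element sets is 2·5 − 1 = 9 (so min K = 9/5), attained only by arithmetic progressions.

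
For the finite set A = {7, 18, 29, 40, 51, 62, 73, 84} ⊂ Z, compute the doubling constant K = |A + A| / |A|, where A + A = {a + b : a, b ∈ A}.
K = |A + A| / |A| = 15/8

Enumerate A + A = {a + b : a, b ∈ A}. With |A| = 8, there are |A|^2 = 64 ordered sum pairs; collecting distinct values, A + A = {14, 25, 36, 47, 58, 69, 80, 91, 102, 113, 124, 135, 146, 157, 168}, so |A + A| = 15. Thus K = 15/8. Here |A + A| = 2|A| − 1 = 15, the minimum possible — so K = 15/8 is minimal, which holds iff A is an arithmetic progression.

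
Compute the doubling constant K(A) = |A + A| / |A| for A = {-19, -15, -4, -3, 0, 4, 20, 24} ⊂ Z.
K = |A + A| / |A| = 29/8

Enumerate A + A = {a + b : a, b ∈ A}. With |A| = 8, there are |A|^2 = 64 ordered sum pairs; collecting distinct values, A + A = {-38, -34, -30, -23, -22, -19, -18, -15, -11, -8, -7, -6, -4, -3, 0, 1, 4, 5, 8, 9, 16, 17, 20, 21, 24, 28, 40, 44, 48}, so |A + A| = 29. Thus K = 29/8. For comparison, the minimum possible |A + A| over all 8-element sets is 2·8 − 1 = 15 (so min K = 15/8), attained only by arithmetic progressions.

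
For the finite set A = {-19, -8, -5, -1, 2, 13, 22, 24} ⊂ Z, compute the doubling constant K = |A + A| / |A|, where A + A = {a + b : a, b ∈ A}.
K = |A + A| / |A| = 32/8 = 4

Enumerate A + A = {a + b : a, b ∈ A}. With |A| = 8, there are |A|^2 = 64 ordered sum pairs; collecting distinct values, A + A = {-38, -27, -24, -20, -17, -16, -13, -10, -9, -6, -3, -2, 1, 3, 4, 5, 8, 12, 14, 15, 16, 17, 19, 21, 23, 24, 26, 35, 37, 44, 46, 48}, so |A + A| = 32. Thus K = 32/8 = 4. For comparison, the minimum possible |A + A| over all 8-element sets is 2·8 − 1 = 15 (so min K = 15/8), attained only by arithmetic progressions.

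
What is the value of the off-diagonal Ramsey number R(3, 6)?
R(3, 6) = 18

Lower bound: an explicit 2-colouring of K_{17} (typically a Paley-type or other structured construction) avoids a red K_3 and a blue K_6, showing R(3, 6) > 17.
Upper bound: the simple Erdős–Szekeres recurrence only gives R(3, 6) ≤ 20; the tight bound R(3, 6) ≤ 18 requires a sharper case analysis (or computer search) of 2-colourings of K_{18}.
Hence R(3, 6) = 18.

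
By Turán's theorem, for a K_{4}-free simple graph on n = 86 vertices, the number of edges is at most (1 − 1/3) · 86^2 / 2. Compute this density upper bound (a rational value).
Turán density bound = (2/3) · 86^2/2 = 7396/3 ≈ 2465.3333

Turán's theorem: ex(n, K_{r+1}) is achieved by the complete r-partite Turán graph T(n, r) with parts as balanced as possible, and is at most (1 − 1/r) · n^2/2. For r = 3, n = 86: the density bound is (2/3) · 7396/2 = 7396/3 ≈ 2465.3333. The integer-valued extremum is e(T(86, 3)) = 2465, which is strictly less than the density bound 7396/3 since 3 ∤ 86 (the parts of T(86, 3) cannot all be equal).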